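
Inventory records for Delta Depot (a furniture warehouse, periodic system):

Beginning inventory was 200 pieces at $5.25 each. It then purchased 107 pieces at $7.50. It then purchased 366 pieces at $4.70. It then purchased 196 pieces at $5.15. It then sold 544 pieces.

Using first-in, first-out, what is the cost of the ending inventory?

Ending inventory = $1,615.70

Sale 1 (544) [FIFO — oldest first]: 200 @ $5.25 + 107 @ $7.50 + 237 @ $4.70 = $2,966.40
Ending inventory: 129 @ $4.70 + 196 @ $5.15 = $1,615.70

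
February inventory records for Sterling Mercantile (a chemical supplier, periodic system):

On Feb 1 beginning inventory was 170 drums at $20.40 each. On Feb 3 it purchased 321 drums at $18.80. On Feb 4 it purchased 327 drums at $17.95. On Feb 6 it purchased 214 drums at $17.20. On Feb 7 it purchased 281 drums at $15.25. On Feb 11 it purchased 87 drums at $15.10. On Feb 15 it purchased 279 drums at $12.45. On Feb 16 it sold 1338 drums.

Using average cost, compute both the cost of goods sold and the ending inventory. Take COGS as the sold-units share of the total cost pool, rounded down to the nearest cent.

COGS = $22,413.49; ending inventory = $5,712.26

Feb 16, sell 1338: 1338/1679 × $28,125.75 → $22,413.49
Ending inventory (cost pool remaining) = $5,712.26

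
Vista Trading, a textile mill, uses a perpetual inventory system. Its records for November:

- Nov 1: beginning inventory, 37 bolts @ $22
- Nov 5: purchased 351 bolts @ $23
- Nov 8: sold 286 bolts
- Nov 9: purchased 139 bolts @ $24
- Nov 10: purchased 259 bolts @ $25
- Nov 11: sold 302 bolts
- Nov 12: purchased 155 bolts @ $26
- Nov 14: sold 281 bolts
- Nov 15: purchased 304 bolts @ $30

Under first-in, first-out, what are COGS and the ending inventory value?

Nov 8, 286 sold [FIFO — oldest first]: 37 @ $22 + 249 @ $23 = $6,541
Nov 11, 302 sold [FIFO — oldest first]: 102 @ $23 + 139 @ $24 + 61 @ $25 = $7,207
Nov 14, 281 sold [FIFO — oldest first]: 198 @ $25 + 83 @ $26 = $7,108
Total COGS = $6,541 + $7,207 + $7,108 = $20,856
Ending inventory: 72 @ $26 + 304 @ $30 = $10,992
Check: goods available $31,848 = COGS $20,856 + ending $10,992

COGS = $20,856; ending inventory = $10,992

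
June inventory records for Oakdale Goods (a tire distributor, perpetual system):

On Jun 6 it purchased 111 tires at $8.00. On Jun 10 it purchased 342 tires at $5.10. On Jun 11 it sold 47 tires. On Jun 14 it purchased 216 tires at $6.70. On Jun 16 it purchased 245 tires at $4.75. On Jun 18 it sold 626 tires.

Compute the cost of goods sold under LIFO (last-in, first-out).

Jun 11, 47 sold [LIFO — newest first]: 47 @ $5.10 = $239.70
Jun 18, 626 sold [LIFO — newest first]: 245 @ $4.75 + 216 @ $6.70 + 165 @ $5.10 = $3,452.45
Total COGS = $239.70 + $3,452.45 = $3,692.15
Ending inventory: 111 @ $8.00 + 130 @ $5.10 = $1,551.00

COGS = $3,692.15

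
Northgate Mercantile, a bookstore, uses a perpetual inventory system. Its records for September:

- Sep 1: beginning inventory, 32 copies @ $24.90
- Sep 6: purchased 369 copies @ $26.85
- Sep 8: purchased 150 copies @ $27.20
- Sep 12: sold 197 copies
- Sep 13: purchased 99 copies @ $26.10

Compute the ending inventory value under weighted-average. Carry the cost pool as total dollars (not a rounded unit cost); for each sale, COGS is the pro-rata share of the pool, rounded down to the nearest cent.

After Sep 1: 32 on hand, pool $796.80 (≈ $24.9000 each)
After Sep 6: 401 on hand, pool $10,704.45 (≈ $26.6944 each)
After Sep 8: 551 on hand, pool $14,784.45 (≈ $26.8320 each)
Sep 12, sell 197: 197/551 × $14,784.45 → $5,285.91
After Sep 13: 453 on hand, pool $12,082.44 (≈ $26.6721 each)
Ending inventory (cost pool remaining) = $12,082.44

Ending inventory = $12,082.44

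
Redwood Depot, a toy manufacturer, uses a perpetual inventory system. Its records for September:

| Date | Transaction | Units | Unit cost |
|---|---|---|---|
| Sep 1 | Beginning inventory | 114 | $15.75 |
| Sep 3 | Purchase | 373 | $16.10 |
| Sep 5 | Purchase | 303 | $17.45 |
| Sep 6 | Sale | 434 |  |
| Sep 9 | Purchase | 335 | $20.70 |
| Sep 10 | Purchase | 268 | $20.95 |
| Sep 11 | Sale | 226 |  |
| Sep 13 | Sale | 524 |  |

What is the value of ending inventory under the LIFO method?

Ending inventory = $3,325.00

Sep 6, 434 sold [LIFO — newest first]: 303 @ $17.45 + 131 @ $16.10 = $7,396.45
Sep 11, 226 sold [LIFO — newest first]: 226 @ $20.95 = $4,734.70
Sep 13, 524 sold [LIFO — newest first]: 42 @ $20.95 + 335 @ $20.70 + 147 @ $16.10 = $10,181.10
Total COGS = $7,396.45 + $4,734.70 + $10,181.10 = $22,312.25
Ending inventory: 114 @ $15.75 + 95 @ $16.10 = $3,325.00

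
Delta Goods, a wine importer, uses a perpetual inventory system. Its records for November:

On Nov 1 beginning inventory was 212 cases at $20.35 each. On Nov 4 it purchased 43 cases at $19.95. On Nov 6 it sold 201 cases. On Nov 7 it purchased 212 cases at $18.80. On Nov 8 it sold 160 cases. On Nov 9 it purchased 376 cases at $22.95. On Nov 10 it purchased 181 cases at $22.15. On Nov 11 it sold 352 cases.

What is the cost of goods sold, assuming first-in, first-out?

COGS = $14,803.35

Nov 6, 201 sold [FIFO — oldest first]: 201 @ $20.35 = $4,090.35
Nov 8, 160 sold [FIFO — oldest first]: 11 @ $20.35 + 43 @ $19.95 + 106 @ $18.80 = $3,074.50
Nov 11, 352 sold [FIFO — oldest first]: 106 @ $18.80 + 246 @ $22.95 = $7,638.50
Total COGS = $4,090.35 + $3,074.50 + $7,638.50 = $14,803.35
Ending inventory: 130 @ $22.95 + 181 @ $22.15 = $6,992.65
Check: goods available $21,796.00 = COGS $14,803.35 + ending $6,992.65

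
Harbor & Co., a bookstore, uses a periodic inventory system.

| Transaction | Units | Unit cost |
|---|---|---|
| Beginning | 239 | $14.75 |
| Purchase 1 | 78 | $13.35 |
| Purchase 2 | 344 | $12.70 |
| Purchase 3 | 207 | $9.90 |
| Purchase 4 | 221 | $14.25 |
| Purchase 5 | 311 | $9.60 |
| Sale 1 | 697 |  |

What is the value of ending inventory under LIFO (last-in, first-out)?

Sale 1 (697) [LIFO — newest first]: 311 @ $9.60 + 221 @ $14.25 + 165 @ $9.90 = $7,768.35
Ending inventory: 239 @ $14.75 + 78 @ $13.35 + 344 @ $12.70 + 42 @ $9.90 = $9,351.15
Check: goods available $17,119.50 = COGS $7,768.35 + ending $9,351.15

Ending inventory = $9,351.15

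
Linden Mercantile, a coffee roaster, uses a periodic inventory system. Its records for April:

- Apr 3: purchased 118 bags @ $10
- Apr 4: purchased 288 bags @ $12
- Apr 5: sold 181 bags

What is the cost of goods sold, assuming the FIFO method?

COGS = $1,936

Apr 5, 181 sold [FIFO — oldest first]: 118 @ $10 + 63 @ $12 = $1,936
Ending inventory: 225 @ $12 = $2,700
Check: goods available $4,636 = COGS $1,936 + ending $2,700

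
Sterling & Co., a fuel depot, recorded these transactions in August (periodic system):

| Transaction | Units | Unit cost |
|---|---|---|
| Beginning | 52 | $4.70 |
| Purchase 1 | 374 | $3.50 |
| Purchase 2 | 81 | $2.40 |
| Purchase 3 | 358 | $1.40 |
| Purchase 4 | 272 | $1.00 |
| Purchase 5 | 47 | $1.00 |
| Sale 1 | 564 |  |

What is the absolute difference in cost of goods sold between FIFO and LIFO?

FIFO COGS: 52 @ $4.70 + 374 @ $3.50 + 81 @ $2.40 + 57 @ $1.40 = $1,827.60
LIFO COGS: 47 @ $1.00 + 272 @ $1.00 + 245 @ $1.40 = $662.00
Difference = |$1,827.60 − $662.00| = $1,165.60

$1,165.60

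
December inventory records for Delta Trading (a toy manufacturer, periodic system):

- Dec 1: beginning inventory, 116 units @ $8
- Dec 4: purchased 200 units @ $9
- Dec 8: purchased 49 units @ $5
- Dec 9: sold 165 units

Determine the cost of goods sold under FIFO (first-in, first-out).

Dec 9, 165 sold [FIFO — oldest first]: 116 @ $8 + 49 @ $9 = $1,369
Ending inventory: 151 @ $9 + 49 @ $5 = $1,604
Check: goods available $2,973 = COGS $1,369 + ending $1,604

COGS = $1,369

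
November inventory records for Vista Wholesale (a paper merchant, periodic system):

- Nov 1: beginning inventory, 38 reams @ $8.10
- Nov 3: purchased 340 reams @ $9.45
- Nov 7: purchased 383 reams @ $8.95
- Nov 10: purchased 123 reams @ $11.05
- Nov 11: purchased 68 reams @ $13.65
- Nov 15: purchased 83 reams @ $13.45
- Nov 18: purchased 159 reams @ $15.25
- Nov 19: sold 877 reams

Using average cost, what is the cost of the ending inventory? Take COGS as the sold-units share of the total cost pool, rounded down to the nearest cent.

Ending inventory = $3,392.25

Nov 19, sell 877: 877/1194 × $12,777.10 → $9,384.85
Ending inventory (cost pool remaining) = $3,392.25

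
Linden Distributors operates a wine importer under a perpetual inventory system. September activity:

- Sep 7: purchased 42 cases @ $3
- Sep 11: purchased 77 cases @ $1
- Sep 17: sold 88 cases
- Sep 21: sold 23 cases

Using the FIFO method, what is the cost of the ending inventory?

Ending inventory = $8

Sep 17, 88 sold [FIFO — oldest first]: 42 @ $3 + 46 @ $1 = $172
Sep 21, 23 sold [FIFO — oldest first]: 23 @ $1 = $23
Total COGS = $172 + $23 = $195
Ending inventory: 8 @ $1 = $8
Check: goods available $203 = COGS $195 + ending $8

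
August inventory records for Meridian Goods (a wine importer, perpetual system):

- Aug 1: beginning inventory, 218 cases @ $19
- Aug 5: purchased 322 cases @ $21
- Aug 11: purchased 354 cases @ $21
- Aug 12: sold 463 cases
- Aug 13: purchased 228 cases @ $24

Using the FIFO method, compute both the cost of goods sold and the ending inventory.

Aug 12, 463 sold [FIFO — oldest first]: 218 @ $19 + 245 @ $21 = $9,287
Ending inventory: 77 @ $21 + 354 @ $21 + 228 @ $24 = $14,523
Check: goods available $23,810 = COGS $9,287 + ending $14,523

COGS = $9,287; ending inventory = $14,523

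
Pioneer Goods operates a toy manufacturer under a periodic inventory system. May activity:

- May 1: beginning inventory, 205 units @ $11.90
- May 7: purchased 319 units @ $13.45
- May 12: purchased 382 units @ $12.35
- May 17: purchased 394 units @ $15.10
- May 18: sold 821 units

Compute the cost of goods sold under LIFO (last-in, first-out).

COGS = $11,272.35

May 18, 821 sold [LIFO — newest first]: 394 @ $15.10 + 382 @ $12.35 + 45 @ $13.45 = $11,272.35
Ending inventory: 205 @ $11.90 + 274 @ $13.45 = $6,124.80
Check: goods available $17,397.15 = COGS $11,272.35 + ending $6,124.80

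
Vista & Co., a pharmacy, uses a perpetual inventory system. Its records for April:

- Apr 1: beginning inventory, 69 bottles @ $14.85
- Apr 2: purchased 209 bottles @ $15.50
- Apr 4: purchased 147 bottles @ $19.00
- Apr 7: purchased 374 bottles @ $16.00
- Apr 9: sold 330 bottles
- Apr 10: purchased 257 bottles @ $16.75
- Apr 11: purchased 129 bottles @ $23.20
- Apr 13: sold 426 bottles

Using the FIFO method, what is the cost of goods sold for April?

COGS = $12,353.15

Apr 9, 330 sold [FIFO — oldest first]: 69 @ $14.85 + 209 @ $15.50 + 52 @ $19.00 = $5,252.15
Apr 13, 426 sold [FIFO — oldest first]: 95 @ $19.00 + 331 @ $16.00 = $7,101.00
Total COGS = $5,252.15 + $7,101.00 = $12,353.15
Ending inventory: 43 @ $16.00 + 257 @ $16.75 + 129 @ $23.20 = $7,985.55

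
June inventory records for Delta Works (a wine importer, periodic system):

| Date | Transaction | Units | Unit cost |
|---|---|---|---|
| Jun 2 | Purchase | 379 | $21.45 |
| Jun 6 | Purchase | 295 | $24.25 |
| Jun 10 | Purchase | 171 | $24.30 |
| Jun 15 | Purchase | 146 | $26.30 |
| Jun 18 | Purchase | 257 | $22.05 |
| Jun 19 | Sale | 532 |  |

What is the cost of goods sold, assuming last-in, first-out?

COGS = $12,641.35

Jun 19, 532 sold [LIFO — newest first]: 257 @ $22.05 + 146 @ $26.30 + 129 @ $24.30 = $12,641.35
Ending inventory: 379 @ $21.45 + 295 @ $24.25 + 42 @ $24.30 = $16,303.90
Check: goods available $28,945.25 = COGS $12,641.35 + ending $16,303.90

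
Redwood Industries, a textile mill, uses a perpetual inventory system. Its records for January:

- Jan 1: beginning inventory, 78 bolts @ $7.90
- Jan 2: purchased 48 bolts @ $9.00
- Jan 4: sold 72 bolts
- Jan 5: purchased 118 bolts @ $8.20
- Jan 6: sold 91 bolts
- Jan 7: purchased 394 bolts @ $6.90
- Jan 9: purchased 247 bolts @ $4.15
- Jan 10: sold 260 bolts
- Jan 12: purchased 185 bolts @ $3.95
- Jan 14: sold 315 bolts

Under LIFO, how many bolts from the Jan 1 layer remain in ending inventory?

Jan 4, 72 sold [LIFO — newest first]: 48 @ $9.00 + 24 @ $7.90 = $621.60
Jan 6, 91 sold [LIFO — newest first]: 91 @ $8.20 = $746.20
Jan 10, 260 sold [LIFO — newest first]: 247 @ $4.15 + 13 @ $6.90 = $1,114.75
Jan 14, 315 sold [LIFO — newest first]: 185 @ $3.95 + 130 @ $6.90 = $1,627.75
Total COGS = $621.60 + $746.20 + $1,114.75 + $1,627.75 = $4,110.30
Ending inventory: 54 @ $7.90 + 27 @ $8.20 + 251 @ $6.90 = $2,379.90

54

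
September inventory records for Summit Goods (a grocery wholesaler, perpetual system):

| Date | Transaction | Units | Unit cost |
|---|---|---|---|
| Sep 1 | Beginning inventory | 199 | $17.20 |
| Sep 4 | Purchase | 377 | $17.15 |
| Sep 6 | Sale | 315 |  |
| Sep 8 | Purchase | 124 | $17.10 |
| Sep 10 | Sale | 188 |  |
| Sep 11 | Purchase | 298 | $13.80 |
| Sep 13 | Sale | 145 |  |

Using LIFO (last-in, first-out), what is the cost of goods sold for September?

Sep 6, 315 sold [LIFO — newest first]: 315 @ $17.15 = $5,402.25
Sep 10, 188 sold [LIFO — newest first]: 124 @ $17.10 + 62 @ $17.15 + 2 @ $17.20 = $3,218.10
Sep 13, 145 sold [LIFO — newest first]: 145 @ $13.80 = $2,001.00
Total COGS = $5,402.25 + $3,218.10 + $2,001.00 = $10,621.35
Ending inventory: 197 @ $17.20 + 153 @ $13.80 = $5,499.80

COGS = $10,621.35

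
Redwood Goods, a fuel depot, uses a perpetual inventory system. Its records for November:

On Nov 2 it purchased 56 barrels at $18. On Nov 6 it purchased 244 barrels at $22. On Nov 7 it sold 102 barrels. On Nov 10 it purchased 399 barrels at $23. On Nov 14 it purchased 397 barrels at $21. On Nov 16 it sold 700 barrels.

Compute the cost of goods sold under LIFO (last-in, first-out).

Nov 7, 102 sold [LIFO — newest first]: 102 @ $22 = $2,244
Nov 16, 700 sold [LIFO — newest first]: 397 @ $21 + 303 @ $23 = $15,306
Total COGS = $2,244 + $15,306 = $17,550
Ending inventory: 56 @ $18 + 142 @ $22 + 96 @ $23 = $6,340
Check: goods available $23,890 = COGS $17,550 + ending $6,340

COGS = $17,550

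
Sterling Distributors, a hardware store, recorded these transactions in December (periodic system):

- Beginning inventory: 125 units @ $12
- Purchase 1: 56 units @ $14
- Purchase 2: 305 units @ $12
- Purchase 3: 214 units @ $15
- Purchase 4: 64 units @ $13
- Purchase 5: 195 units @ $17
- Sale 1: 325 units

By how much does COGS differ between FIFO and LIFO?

FIFO COGS: 125 @ $12 + 56 @ $14 + 144 @ $12 = $4,012
LIFO COGS: 195 @ $17 + 64 @ $13 + 66 @ $15 = $5,137
Difference = |$4,012 − $5,137| = $1,125

$1,125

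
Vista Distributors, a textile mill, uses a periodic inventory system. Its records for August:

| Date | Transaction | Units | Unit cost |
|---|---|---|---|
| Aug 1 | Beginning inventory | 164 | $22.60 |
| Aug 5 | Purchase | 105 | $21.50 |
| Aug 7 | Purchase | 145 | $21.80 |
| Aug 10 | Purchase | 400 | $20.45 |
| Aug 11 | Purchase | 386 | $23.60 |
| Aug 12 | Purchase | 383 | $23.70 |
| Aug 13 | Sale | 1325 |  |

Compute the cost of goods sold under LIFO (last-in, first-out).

Aug 13, 1325 sold [LIFO — newest first]: 383 @ $23.70 + 386 @ $23.60 + 400 @ $20.45 + 145 @ $21.80 + 11 @ $21.50 = $29,764.20
Ending inventory: 164 @ $22.60 + 94 @ $21.50 = $5,727.40
Check: goods available $35,491.60 = COGS $29,764.20 + ending $5,727.40

COGS = $29,764.20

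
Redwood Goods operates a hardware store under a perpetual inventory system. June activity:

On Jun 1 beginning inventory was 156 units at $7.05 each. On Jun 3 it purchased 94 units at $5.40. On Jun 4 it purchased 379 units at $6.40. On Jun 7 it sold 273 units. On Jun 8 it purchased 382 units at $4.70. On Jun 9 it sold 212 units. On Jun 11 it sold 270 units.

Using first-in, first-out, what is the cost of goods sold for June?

Jun 7, 273 sold [FIFO — oldest first]: 156 @ $7.05 + 94 @ $5.40 + 23 @ $6.40 = $1,754.60
Jun 9, 212 sold [FIFO — oldest first]: 212 @ $6.40 = $1,356.80
Jun 11, 270 sold [FIFO — oldest first]: 144 @ $6.40 + 126 @ $4.70 = $1,513.80
Total COGS = $1,754.60 + $1,356.80 + $1,513.80 = $4,625.20
Ending inventory: 256 @ $4.70 = $1,203.20
Check: goods available $5,828.40 = COGS $4,625.20 + ending $1,203.20

COGS = $4,625.20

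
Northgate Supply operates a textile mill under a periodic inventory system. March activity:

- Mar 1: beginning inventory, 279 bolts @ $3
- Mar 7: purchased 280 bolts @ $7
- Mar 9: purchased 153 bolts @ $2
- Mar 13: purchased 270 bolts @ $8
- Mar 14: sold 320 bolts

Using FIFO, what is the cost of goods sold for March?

Mar 14, 320 sold [FIFO — oldest first]: 279 @ $3 + 41 @ $7 = $1,124
Ending inventory: 239 @ $7 + 153 @ $2 + 270 @ $8 = $4,139
Check: goods available $5,263 = COGS $1,124 + ending $4,139

COGS = $1,124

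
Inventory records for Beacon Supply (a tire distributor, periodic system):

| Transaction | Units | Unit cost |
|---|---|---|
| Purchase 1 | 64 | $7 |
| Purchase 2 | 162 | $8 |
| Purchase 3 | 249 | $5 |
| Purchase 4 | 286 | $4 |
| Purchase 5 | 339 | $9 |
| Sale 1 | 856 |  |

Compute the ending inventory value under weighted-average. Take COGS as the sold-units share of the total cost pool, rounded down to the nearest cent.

Ending inventory = $1,593.55

Sale 1, sell 856: 856/1100 × $7,184.00 → $5,590.45
Ending inventory (cost pool remaining) = $1,593.55
Check: goods available $7,184.00 = COGS $5,590.45 + ending $1,593.55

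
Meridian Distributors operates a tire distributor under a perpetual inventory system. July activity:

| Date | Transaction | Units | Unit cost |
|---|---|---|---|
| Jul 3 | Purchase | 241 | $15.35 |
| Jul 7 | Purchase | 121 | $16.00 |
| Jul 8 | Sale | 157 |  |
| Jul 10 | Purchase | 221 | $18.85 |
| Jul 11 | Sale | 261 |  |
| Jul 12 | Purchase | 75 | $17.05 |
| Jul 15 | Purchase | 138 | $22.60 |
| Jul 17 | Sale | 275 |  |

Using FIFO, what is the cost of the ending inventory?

Jul 8, 157 sold [FIFO — oldest first]: 157 @ $15.35 = $2,409.95
Jul 11, 261 sold [FIFO — oldest first]: 84 @ $15.35 + 121 @ $16.00 + 56 @ $18.85 = $4,281.00
Jul 17, 275 sold [FIFO — oldest first]: 165 @ $18.85 + 75 @ $17.05 + 35 @ $22.60 = $5,180.00
Total COGS = $2,409.95 + $4,281.00 + $5,180.00 = $11,870.95
Ending inventory: 103 @ $22.60 = $2,327.80

Ending inventory = $2,327.80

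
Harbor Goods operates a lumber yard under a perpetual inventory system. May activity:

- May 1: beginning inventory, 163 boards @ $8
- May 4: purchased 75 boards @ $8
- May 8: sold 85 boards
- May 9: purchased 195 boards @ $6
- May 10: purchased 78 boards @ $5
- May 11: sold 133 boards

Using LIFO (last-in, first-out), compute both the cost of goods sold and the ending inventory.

May 8, 85 sold [LIFO — newest first]: 75 @ $8 + 10 @ $8 = $680
May 11, 133 sold [LIFO — newest first]: 78 @ $5 + 55 @ $6 = $720
Total COGS = $680 + $720 = $1,400
Ending inventory: 153 @ $8 + 140 @ $6 = $2,064
Check: goods available $3,464 = COGS $1,400 + ending $2,064

COGS = $1,400; ending inventory = $2,064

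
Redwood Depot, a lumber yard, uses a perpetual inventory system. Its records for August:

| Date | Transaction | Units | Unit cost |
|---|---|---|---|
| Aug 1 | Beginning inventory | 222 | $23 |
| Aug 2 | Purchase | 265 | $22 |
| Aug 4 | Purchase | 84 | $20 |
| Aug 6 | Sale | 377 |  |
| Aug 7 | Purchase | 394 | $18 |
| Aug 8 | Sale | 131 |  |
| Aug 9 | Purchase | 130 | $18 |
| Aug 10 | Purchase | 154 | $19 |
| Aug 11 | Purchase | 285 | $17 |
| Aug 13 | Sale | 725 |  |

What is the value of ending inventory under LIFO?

Ending inventory = $6,388

Aug 6, 377 sold [LIFO — newest first]: 84 @ $20 + 265 @ $22 + 28 @ $23 = $8,154
Aug 8, 131 sold [LIFO — newest first]: 131 @ $18 = $2,358
Aug 13, 725 sold [LIFO — newest first]: 285 @ $17 + 154 @ $19 + 130 @ $18 + 156 @ $18 = $12,919
Total COGS = $8,154 + $2,358 + $12,919 = $23,431
Ending inventory: 194 @ $23 + 107 @ $18 = $6,388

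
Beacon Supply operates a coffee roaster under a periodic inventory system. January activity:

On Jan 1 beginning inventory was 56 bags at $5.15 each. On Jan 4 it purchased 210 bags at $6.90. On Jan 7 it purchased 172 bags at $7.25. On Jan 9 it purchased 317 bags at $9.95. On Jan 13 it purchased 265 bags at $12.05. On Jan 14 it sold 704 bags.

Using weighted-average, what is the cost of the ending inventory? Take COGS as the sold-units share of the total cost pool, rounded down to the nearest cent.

Jan 14, sell 704: 704/1020 × $9,331.80 → $6,440.77
Ending inventory (cost pool remaining) = $2,891.03

Ending inventory = $2,891.03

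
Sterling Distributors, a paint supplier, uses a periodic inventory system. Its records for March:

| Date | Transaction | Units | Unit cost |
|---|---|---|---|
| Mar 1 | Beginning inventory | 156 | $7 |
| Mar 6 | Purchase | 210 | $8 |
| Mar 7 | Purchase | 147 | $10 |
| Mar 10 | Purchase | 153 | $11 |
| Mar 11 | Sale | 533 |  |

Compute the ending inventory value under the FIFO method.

Ending inventory = $1,463

Mar 11, 533 sold [FIFO — oldest first]: 156 @ $7 + 210 @ $8 + 147 @ $10 + 20 @ $11 = $4,462
Ending inventory: 133 @ $11 = $1,463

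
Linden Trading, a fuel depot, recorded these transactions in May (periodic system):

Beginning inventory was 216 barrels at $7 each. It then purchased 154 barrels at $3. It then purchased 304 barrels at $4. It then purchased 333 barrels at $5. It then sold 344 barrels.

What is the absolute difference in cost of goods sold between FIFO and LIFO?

FIFO COGS: 216 @ $7 + 128 @ $3 = $1,896
LIFO COGS: 333 @ $5 + 11 @ $4 = $1,709
Difference = |$1,896 − $1,709| = $187

$187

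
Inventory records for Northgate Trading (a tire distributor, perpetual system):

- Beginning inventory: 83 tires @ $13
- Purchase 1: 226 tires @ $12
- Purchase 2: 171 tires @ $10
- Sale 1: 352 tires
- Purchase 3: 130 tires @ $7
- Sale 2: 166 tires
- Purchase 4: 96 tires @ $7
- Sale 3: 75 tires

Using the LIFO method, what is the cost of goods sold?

Sale 1 (352) [LIFO — newest first]: 171 @ $10 + 181 @ $12 = $3,882
Sale 2 (166) [LIFO — newest first]: 130 @ $7 + 36 @ $12 = $1,342
Sale 3 (75) [LIFO — newest first]: 75 @ $7 = $525
Total COGS = $3,882 + $1,342 + $525 = $5,749
Ending inventory: 83 @ $13 + 9 @ $12 + 21 @ $7 = $1,334

COGS = $5,749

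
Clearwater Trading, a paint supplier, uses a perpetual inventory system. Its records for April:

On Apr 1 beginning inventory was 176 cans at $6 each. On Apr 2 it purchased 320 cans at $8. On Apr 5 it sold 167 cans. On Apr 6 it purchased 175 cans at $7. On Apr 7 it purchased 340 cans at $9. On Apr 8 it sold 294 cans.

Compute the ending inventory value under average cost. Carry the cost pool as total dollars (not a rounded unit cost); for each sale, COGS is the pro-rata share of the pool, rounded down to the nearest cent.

After Apr 1: 176 on hand, pool $1,056.00 (≈ $6.0000 each)
After Apr 2: 496 on hand, pool $3,616.00 (≈ $7.2903 each)
Apr 5, sell 167: 167/496 × $3,616.00 → $1,217.48
After Apr 6: 504 on hand, pool $3,623.52 (≈ $7.1895 each)
After Apr 7: 844 on hand, pool $6,683.52 (≈ $7.9189 each)
Apr 8, sell 294: 294/844 × $6,683.52 → $2,328.14
Total COGS = $1,217.48 + $2,328.14 = $3,545.62
Ending inventory (cost pool remaining) = $4,355.38

Ending inventory = $4,355.38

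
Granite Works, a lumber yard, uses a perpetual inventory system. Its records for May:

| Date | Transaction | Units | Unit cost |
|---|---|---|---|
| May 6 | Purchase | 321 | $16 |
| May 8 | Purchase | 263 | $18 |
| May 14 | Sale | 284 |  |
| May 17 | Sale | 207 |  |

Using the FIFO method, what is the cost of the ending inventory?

May 14, 284 sold [FIFO — oldest first]: 284 @ $16 = $4,544
May 17, 207 sold [FIFO — oldest first]: 37 @ $16 + 170 @ $18 = $3,652
Total COGS = $4,544 + $3,652 = $8,196
Ending inventory: 93 @ $18 = $1,674

Ending inventory = $1,674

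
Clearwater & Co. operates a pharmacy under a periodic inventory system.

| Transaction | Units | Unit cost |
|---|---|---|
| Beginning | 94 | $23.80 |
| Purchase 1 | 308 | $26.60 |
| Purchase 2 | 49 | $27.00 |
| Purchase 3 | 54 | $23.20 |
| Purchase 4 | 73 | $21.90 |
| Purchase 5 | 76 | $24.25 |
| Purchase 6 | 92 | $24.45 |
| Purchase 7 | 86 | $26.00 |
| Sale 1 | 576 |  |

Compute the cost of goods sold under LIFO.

COGS = $14,386.50

Sale 1 (576) [LIFO — newest first]: 86 @ $26.00 + 92 @ $24.45 + 76 @ $24.25 + 73 @ $21.90 + 54 @ $23.20 + 49 @ $27.00 + 146 @ $26.60 = $14,386.50
Ending inventory: 94 @ $23.80 + 162 @ $26.60 = $6,546.40
Check: goods available $20,932.90 = COGS $14,386.50 + ending $6,546.40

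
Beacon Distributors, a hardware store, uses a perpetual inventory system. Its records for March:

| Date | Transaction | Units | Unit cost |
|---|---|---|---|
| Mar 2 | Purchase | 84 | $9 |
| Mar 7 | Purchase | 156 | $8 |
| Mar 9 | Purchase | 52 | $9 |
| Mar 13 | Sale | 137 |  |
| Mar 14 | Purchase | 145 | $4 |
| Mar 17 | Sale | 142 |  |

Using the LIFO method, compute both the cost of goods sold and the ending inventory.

Mar 13, 137 sold [LIFO — newest first]: 52 @ $9 + 85 @ $8 = $1,148
Mar 17, 142 sold [LIFO — newest first]: 142 @ $4 = $568
Total COGS = $1,148 + $568 = $1,716
Ending inventory: 84 @ $9 + 71 @ $8 + 3 @ $4 = $1,336

COGS = $1,716; ending inventory = $1,336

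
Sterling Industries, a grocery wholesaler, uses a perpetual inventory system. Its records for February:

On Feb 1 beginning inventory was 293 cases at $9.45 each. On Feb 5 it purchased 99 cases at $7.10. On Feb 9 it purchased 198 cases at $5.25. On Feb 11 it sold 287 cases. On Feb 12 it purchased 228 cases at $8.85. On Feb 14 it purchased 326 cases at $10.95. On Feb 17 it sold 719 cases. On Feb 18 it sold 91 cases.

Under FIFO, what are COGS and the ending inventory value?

COGS = $9,584.10; ending inventory = $514.65

Feb 11, 287 sold [FIFO — oldest first]: 287 @ $9.45 = $2,712.15
Feb 17, 719 sold [FIFO — oldest first]: 6 @ $9.45 + 99 @ $7.10 + 198 @ $5.25 + 228 @ $8.85 + 188 @ $10.95 = $5,875.50
Feb 18, 91 sold [FIFO — oldest first]: 91 @ $10.95 = $996.45
Total COGS = $2,712.15 + $5,875.50 + $996.45 = $9,584.10
Ending inventory: 47 @ $10.95 = $514.65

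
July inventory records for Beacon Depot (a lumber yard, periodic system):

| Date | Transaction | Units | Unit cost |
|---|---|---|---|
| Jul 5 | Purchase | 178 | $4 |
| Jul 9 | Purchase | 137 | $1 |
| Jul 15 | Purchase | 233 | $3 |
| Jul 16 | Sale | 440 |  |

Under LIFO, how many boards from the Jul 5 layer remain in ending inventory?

108

Jul 16, 440 sold [LIFO — newest first]: 233 @ $3 + 137 @ $1 + 70 @ $4 = $1,116
Ending inventory: 108 @ $4 = $432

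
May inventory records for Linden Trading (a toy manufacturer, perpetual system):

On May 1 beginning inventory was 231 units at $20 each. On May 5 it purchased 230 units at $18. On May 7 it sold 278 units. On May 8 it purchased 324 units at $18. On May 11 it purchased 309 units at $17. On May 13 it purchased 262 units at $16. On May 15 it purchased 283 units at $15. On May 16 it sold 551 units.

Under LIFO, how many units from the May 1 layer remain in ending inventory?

May 7, 278 sold [LIFO — newest first]: 230 @ $18 + 48 @ $20 = $5,100
May 16, 551 sold [LIFO — newest first]: 283 @ $15 + 262 @ $16 + 6 @ $17 = $8,539
Total COGS = $5,100 + $8,539 = $13,639
Ending inventory: 183 @ $20 + 324 @ $18 + 303 @ $17 = $14,643

183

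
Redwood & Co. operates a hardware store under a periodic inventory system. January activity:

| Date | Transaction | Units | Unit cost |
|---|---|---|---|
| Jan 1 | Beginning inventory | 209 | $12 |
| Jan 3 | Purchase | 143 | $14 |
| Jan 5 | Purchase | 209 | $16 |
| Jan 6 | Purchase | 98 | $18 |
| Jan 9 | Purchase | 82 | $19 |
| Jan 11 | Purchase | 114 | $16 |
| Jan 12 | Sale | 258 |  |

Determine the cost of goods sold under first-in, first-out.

COGS = $3,194

Jan 12, 258 sold [FIFO — oldest first]: 209 @ $12 + 49 @ $14 = $3,194
Ending inventory: 94 @ $14 + 209 @ $16 + 98 @ $18 + 82 @ $19 + 114 @ $16 = $9,806
Check: goods available $13,000 = COGS $3,194 + ending $9,806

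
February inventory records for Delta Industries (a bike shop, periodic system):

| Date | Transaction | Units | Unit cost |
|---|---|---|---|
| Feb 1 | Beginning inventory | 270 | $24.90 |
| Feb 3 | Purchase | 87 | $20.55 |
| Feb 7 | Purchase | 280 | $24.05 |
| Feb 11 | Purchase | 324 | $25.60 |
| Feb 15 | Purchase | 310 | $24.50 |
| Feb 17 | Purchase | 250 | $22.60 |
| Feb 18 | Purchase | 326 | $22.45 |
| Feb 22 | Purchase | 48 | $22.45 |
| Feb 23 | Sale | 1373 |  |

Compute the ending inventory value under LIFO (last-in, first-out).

Feb 23, 1373 sold [LIFO — newest first]: 48 @ $22.45 + 326 @ $22.45 + 250 @ $22.60 + 310 @ $24.50 + 324 @ $25.60 + 115 @ $24.05 = $32,701.45
Ending inventory: 270 @ $24.90 + 87 @ $20.55 + 165 @ $24.05 = $12,479.10
Check: goods available $45,180.55 = COGS $32,701.45 + ending $12,479.10

Ending inventory = $12,479.10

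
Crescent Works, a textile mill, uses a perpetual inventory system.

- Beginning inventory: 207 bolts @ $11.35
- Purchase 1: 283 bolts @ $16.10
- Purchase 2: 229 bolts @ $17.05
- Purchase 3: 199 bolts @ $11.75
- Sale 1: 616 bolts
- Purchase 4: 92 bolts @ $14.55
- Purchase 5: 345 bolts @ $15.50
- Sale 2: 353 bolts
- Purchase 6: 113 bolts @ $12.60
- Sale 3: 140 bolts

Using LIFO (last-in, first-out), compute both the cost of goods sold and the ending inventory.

Sale 1 (616) [LIFO — newest first]: 199 @ $11.75 + 229 @ $17.05 + 188 @ $16.10 = $9,269.50
Sale 2 (353) [LIFO — newest first]: 345 @ $15.50 + 8 @ $14.55 = $5,463.90
Sale 3 (140) [LIFO — newest first]: 113 @ $12.60 + 27 @ $14.55 = $1,816.65
Total COGS = $9,269.50 + $5,463.90 + $1,816.65 = $16,550.05
Ending inventory: 207 @ $11.35 + 95 @ $16.10 + 57 @ $14.55 = $4,708.30

COGS = $16,550.05; ending inventory = $4,708.30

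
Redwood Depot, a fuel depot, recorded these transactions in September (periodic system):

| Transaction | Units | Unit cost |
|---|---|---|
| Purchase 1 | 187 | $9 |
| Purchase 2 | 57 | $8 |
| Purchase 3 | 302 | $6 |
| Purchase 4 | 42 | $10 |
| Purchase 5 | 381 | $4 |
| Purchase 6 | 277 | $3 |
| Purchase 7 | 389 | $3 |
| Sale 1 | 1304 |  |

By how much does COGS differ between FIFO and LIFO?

FIFO COGS: 187 @ $9 + 57 @ $8 + 302 @ $6 + 42 @ $10 + 381 @ $4 + 277 @ $3 + 58 @ $3 = $6,900
LIFO COGS: 389 @ $3 + 277 @ $3 + 381 @ $4 + 42 @ $10 + 215 @ $6 = $5,232
Difference = |$6,900 − $5,232| = $1,668

$1,668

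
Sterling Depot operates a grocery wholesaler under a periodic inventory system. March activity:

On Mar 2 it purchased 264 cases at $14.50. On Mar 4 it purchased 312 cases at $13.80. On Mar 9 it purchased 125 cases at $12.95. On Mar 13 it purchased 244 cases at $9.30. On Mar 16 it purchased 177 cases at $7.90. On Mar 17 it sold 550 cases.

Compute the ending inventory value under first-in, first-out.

Mar 17, 550 sold [FIFO — oldest first]: 264 @ $14.50 + 286 @ $13.80 = $7,774.80
Ending inventory: 26 @ $13.80 + 125 @ $12.95 + 244 @ $9.30 + 177 @ $7.90 = $5,645.05

Ending inventory = $5,645.05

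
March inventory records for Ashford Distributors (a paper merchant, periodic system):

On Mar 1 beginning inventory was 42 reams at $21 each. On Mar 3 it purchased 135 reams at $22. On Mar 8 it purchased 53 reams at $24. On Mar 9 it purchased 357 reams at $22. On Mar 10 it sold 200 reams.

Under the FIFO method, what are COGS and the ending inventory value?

Mar 10, 200 sold [FIFO — oldest first]: 42 @ $21 + 135 @ $22 + 23 @ $24 = $4,404
Ending inventory: 30 @ $24 + 357 @ $22 = $8,574
Check: goods available $12,978 = COGS $4,404 + ending $8,574

COGS = $4,404; ending inventory = $8,574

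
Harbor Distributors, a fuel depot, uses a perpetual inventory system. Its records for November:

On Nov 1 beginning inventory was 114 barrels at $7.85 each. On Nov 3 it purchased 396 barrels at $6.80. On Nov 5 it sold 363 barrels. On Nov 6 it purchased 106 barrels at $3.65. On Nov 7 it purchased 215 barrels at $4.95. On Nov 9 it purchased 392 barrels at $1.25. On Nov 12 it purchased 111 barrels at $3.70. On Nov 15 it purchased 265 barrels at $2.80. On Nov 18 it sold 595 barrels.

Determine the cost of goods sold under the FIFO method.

COGS = $5,197.60

Nov 5, 363 sold [FIFO — oldest first]: 114 @ $7.85 + 249 @ $6.80 = $2,588.10
Nov 18, 595 sold [FIFO — oldest first]: 147 @ $6.80 + 106 @ $3.65 + 215 @ $4.95 + 127 @ $1.25 = $2,609.50
Total COGS = $2,588.10 + $2,609.50 = $5,197.60
Ending inventory: 265 @ $1.25 + 111 @ $3.70 + 265 @ $2.80 = $1,483.95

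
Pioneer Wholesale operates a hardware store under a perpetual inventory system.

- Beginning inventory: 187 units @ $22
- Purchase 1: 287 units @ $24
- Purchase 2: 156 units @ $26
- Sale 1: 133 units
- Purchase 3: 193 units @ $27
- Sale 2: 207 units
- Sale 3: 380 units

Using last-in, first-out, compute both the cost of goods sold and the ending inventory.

Sale 1 (133) [LIFO — newest first]: 133 @ $26 = $3,458
Sale 2 (207) [LIFO — newest first]: 193 @ $27 + 14 @ $26 = $5,575
Sale 3 (380) [LIFO — newest first]: 9 @ $26 + 287 @ $24 + 84 @ $22 = $8,970
Total COGS = $3,458 + $5,575 + $8,970 = $18,003
Ending inventory: 103 @ $22 = $2,266

COGS = $18,003; ending inventory = $2,266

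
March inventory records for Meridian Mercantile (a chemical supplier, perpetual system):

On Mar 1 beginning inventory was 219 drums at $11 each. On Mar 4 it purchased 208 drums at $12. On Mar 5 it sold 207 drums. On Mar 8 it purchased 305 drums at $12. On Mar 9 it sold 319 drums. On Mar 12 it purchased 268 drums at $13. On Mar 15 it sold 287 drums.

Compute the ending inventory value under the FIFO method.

Mar 5, 207 sold [FIFO — oldest first]: 207 @ $11 = $2,277
Mar 9, 319 sold [FIFO — oldest first]: 12 @ $11 + 208 @ $12 + 99 @ $12 = $3,816
Mar 15, 287 sold [FIFO — oldest first]: 206 @ $12 + 81 @ $13 = $3,525
Total COGS = $2,277 + $3,816 + $3,525 = $9,618
Ending inventory: 187 @ $13 = $2,431

Ending inventory = $2,431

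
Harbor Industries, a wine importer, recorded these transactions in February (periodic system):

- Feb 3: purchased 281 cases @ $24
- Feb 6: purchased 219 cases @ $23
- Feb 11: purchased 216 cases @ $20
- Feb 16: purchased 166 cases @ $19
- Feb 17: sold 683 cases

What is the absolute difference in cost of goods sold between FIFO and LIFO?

$962

FIFO COGS: 281 @ $24 + 219 @ $23 + 183 @ $20 = $15,441
LIFO COGS: 166 @ $19 + 216 @ $20 + 219 @ $23 + 82 @ $24 = $14,479
Difference = |$15,441 − $14,479| = $962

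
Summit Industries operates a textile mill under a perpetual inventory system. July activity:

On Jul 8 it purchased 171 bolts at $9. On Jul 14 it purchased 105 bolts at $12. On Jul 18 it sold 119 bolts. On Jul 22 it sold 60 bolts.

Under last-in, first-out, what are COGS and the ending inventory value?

COGS = $1,926; ending inventory = $873

Jul 18, 119 sold [LIFO — newest first]: 105 @ $12 + 14 @ $9 = $1,386
Jul 22, 60 sold [LIFO — newest first]: 60 @ $9 = $540
Total COGS = $1,386 + $540 = $1,926
Ending inventory: 97 @ $9 = $873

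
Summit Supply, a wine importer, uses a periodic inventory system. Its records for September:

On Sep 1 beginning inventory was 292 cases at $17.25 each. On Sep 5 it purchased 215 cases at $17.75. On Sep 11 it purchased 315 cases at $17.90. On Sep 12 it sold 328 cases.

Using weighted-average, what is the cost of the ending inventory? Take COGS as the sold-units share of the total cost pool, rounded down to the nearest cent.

Sep 12, sell 328: 328/822 × $14,491.75 → $5,782.59
Ending inventory (cost pool remaining) = $8,709.16

Ending inventory = $8,709.16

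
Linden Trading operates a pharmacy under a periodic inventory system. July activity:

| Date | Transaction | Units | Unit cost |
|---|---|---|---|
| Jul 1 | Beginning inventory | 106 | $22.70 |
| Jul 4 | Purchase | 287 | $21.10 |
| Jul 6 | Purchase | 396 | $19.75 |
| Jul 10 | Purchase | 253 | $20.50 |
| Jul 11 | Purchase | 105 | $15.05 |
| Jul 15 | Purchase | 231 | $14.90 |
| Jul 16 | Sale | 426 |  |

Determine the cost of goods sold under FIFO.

COGS = $9,113.65

Jul 16, 426 sold [FIFO — oldest first]: 106 @ $22.70 + 287 @ $21.10 + 33 @ $19.75 = $9,113.65
Ending inventory: 363 @ $19.75 + 253 @ $20.50 + 105 @ $15.05 + 231 @ $14.90 = $17,377.90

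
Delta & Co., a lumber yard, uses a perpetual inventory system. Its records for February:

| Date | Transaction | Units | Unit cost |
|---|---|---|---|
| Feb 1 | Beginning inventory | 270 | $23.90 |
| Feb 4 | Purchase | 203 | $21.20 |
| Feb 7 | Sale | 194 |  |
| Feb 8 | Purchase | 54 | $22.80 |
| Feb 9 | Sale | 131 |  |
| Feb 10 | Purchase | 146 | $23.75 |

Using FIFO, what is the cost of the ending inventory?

Feb 7, 194 sold [FIFO — oldest first]: 194 @ $23.90 = $4,636.60
Feb 9, 131 sold [FIFO — oldest first]: 76 @ $23.90 + 55 @ $21.20 = $2,982.40
Total COGS = $4,636.60 + $2,982.40 = $7,619.00
Ending inventory: 148 @ $21.20 + 54 @ $22.80 + 146 @ $23.75 = $7,836.30

Ending inventory = $7,836.30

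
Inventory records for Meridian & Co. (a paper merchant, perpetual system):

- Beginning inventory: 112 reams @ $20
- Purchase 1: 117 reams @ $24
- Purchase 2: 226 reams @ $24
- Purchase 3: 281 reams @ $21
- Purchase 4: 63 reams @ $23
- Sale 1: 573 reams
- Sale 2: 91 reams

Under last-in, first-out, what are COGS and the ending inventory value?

Sale 1 (573) [LIFO — newest first]: 63 @ $23 + 281 @ $21 + 226 @ $24 + 3 @ $24 = $12,846
Sale 2 (91) [LIFO — newest first]: 91 @ $24 = $2,184
Total COGS = $12,846 + $2,184 = $15,030
Ending inventory: 112 @ $20 + 23 @ $24 = $2,792
Check: goods available $17,822 = COGS $15,030 + ending $2,792

COGS = $15,030; ending inventory = $2,792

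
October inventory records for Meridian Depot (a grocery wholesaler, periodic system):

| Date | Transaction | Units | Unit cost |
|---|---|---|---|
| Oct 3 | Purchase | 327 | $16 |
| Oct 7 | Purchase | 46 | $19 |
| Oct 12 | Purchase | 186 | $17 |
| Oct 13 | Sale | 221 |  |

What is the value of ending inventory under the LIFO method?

Oct 13, 221 sold [LIFO — newest first]: 186 @ $17 + 35 @ $19 = $3,827
Ending inventory: 327 @ $16 + 11 @ $19 = $5,441

Ending inventory = $5,441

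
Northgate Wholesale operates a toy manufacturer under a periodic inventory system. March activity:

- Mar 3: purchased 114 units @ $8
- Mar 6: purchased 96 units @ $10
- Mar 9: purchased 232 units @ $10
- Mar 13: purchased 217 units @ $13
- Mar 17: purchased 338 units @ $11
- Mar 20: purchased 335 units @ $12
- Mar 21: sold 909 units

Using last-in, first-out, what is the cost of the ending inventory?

Ending inventory = $4,002

Mar 21, 909 sold [LIFO — newest first]: 335 @ $12 + 338 @ $11 + 217 @ $13 + 19 @ $10 = $10,749
Ending inventory: 114 @ $8 + 96 @ $10 + 213 @ $10 = $4,002
Check: goods available $14,751 = COGS $10,749 + ending $4,002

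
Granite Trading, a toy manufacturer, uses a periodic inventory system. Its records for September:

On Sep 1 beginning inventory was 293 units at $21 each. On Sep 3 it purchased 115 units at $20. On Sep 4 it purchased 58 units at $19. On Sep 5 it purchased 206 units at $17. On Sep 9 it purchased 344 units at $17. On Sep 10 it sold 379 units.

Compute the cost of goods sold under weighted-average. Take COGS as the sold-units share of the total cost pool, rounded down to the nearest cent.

COGS = $7,052.16

Sep 10, sell 379: 379/1016 × $18,905.00 → $7,052.16
Ending inventory (cost pool remaining) = $11,852.84
Check: goods available $18,905.00 = COGS $7,052.16 + ending $11,852.84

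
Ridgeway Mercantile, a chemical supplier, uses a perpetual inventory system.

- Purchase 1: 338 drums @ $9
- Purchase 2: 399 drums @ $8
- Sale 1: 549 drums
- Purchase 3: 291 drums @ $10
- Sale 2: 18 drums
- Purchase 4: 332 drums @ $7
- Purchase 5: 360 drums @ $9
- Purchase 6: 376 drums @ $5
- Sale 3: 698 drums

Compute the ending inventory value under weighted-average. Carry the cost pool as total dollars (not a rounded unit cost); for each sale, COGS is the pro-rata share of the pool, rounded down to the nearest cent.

Ending inventory = $6,399.69

After Purchase 1: 338 on hand, pool $3,042.00 (≈ $9.0000 each)
After Purchase 2: 737 on hand, pool $6,234.00 (≈ $8.4586 each)
Sale 1, sell 549: 549/737 × $6,234.00 → $4,643.78
After Purchase 3: 479 on hand, pool $4,500.22 (≈ $9.3950 each)
Sale 2, sell 18: 18/479 × $4,500.22 → $169.11
After Purchase 4: 793 on hand, pool $6,655.11 (≈ $8.3923 each)
After Purchase 5: 1153 on hand, pool $9,895.11 (≈ $8.5821 each)
After Purchase 6: 1529 on hand, pool $11,775.11 (≈ $7.7012 each)
Sale 3, sell 698: 698/1529 × $11,775.11 → $5,375.42
Total COGS = $4,643.78 + $169.11 + $5,375.42 = $10,188.31
Ending inventory (cost pool remaining) = $6,399.69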